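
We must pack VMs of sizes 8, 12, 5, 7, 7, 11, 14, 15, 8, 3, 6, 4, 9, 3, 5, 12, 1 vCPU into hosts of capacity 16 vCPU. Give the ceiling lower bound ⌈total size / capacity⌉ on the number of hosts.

Total size = 8 + 12 + 5 + 7 + 7 + 11 + 14 + 15 + 8 + 3 + 6 + 4 + 9 + 3 + 5 + 12 + 1 = 130 vCPU.
⌈130 / 16⌉ = 9.

9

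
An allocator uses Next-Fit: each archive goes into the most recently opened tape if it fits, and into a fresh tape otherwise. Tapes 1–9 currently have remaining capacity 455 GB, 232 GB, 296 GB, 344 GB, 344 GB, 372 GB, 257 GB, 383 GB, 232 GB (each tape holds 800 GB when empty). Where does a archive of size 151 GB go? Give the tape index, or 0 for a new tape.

9

Next-Fit only looks at tape 9, which has 232 GB free.
151 GB fits there.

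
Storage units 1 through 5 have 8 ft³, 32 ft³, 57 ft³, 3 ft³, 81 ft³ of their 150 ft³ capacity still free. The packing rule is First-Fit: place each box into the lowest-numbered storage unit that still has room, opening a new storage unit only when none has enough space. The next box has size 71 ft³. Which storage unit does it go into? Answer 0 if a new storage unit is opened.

5

Storage units with room: storage unit 5 (81 ft³).
The first with room is storage unit 5.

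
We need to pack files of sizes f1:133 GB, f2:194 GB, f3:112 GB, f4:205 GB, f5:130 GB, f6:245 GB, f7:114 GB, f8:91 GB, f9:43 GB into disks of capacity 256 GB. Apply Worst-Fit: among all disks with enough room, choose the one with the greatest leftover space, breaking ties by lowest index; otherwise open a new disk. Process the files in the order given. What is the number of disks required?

6 disks

Put f1 (133 GB) in disk 1; 123 GB remain.
Put f2 (194 GB) in disk 2; 62 GB remain.
Put f3 (112 GB) in disk 1; 11 GB remain.
Put f4 (205 GB) in disk 3; 51 GB remain.
Put f5 (130 GB) in disk 4; 126 GB remain.
Put f6 (245 GB) in disk 5; 11 GB remain.
Put f7 (114 GB) in disk 4; 12 GB remain.
Put f8 (91 GB) in disk 6; 165 GB remain.
Put f9 (43 GB) in disk 6; 122 GB remain.
Final disks: [133,112] [194] [205] [130,114] [245] [91,43].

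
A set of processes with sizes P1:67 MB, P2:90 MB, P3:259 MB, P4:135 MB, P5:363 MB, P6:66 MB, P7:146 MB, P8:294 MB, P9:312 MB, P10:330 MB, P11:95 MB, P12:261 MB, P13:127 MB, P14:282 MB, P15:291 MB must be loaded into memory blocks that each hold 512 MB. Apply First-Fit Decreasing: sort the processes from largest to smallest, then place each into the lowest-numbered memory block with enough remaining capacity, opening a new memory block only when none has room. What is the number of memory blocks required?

Sorted descending: 363, 330, 312, 294, 291, 282, 261, 259, 146, 135, 127, 95, 90, 67, 66.
363 MB → memory block 1 (remaining 149 MB)
330 MB → memory block 2 (remaining 182 MB)
312 MB → memory block 3 (remaining 200 MB)
294 MB → memory block 4 (remaining 218 MB)
291 MB → memory block 5 (remaining 221 MB)
282 MB → memory block 6 (remaining 230 MB)
261 MB → memory block 7 (remaining 251 MB)
259 MB → memory block 8 (remaining 253 MB)
146 MB → memory block 1 (remaining 3 MB)
135 MB → memory block 2 (remaining 47 MB)
127 MB → memory block 3 (remaining 73 MB)
95 MB → memory block 4 (remaining 123 MB)
90 MB → memory block 4 (remaining 33 MB)
67 MB → memory block 3 (remaining 6 MB)
66 MB → memory block 5 (remaining 155 MB)
Final memory blocks: [363,146] [330,135] [312,127,67] [294,95,90] [291,66] [282] [261] [259].

8 memory blocks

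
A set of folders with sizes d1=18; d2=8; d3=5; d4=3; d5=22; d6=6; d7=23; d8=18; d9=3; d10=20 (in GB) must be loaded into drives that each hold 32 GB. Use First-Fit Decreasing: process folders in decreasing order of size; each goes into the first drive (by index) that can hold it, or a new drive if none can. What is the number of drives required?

5

Sorted descending: 23, 22, 20, 18, 18, 8, 6, 5, 3, 3.
drive 1: place 23 GB, 9 GB left
drive 2: place 22 GB, 10 GB left
drive 3: place 20 GB, 12 GB left
drive 4: place 18 GB, 14 GB left
drive 5: place 18 GB, 14 GB left
drive 1: place 8 GB, 1 GB left
drive 2: place 6 GB, 4 GB left
drive 3: place 5 GB, 7 GB left
drive 2: place 3 GB, 1 GB left
drive 3: place 3 GB, 4 GB left
Final drives: [23,8] [22,6,3] [20,5,3] [18] [18].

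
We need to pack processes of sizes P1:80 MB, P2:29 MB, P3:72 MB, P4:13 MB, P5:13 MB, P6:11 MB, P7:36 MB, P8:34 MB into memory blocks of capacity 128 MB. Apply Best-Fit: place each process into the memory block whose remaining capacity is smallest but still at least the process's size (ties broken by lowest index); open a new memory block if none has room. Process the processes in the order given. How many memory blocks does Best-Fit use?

Put P1 (80 MB) in memory block 1; 48 MB remain.
Put P2 (29 MB) in memory block 1; 19 MB remain.
Put P3 (72 MB) in memory block 2; 56 MB remain.
Put P4 (13 MB) in memory block 1; 6 MB remain.
Put P5 (13 MB) in memory block 2; 43 MB remain.
Put P6 (11 MB) in memory block 2; 32 MB remain.
Put P7 (36 MB) in memory block 3; 92 MB remain.
Put P8 (34 MB) in memory block 3; 58 MB remain.

3 memory blocks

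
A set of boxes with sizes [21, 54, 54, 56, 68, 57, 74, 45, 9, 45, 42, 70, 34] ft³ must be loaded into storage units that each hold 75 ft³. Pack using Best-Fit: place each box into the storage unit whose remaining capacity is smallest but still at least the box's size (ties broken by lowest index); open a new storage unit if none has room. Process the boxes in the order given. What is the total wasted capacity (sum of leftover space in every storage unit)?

196

21 ft³ → storage unit 1 (remaining 54 ft³)
54 ft³ → storage unit 1 (remaining 0 ft³)
54 ft³ → storage unit 2 (remaining 21 ft³)
56 ft³ → storage unit 3 (remaining 19 ft³)
68 ft³ → storage unit 4 (remaining 7 ft³)
57 ft³ → storage unit 5 (remaining 18 ft³)
74 ft³ → storage unit 6 (remaining 1 ft³)
45 ft³ → storage unit 7 (remaining 30 ft³)
9 ft³ → storage unit 5 (remaining 9 ft³)
45 ft³ → storage unit 8 (remaining 30 ft³)
42 ft³ → storage unit 9 (remaining 33 ft³)
70 ft³ → storage unit 10 (remaining 5 ft³)
34 ft³ → storage unit 11 (remaining 41 ft³)
11 storage units × 75 ft³ = 825 ft³; used 629 ft³; unused 196 ft³.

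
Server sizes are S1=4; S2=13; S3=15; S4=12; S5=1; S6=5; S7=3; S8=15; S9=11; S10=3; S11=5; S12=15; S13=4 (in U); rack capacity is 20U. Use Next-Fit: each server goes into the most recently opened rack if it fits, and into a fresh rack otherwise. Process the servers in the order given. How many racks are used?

6

rack 1: place S1 (4U), 16U left
rack 1: place S2 (13U), 3U left
rack 2: place S3 (15U), 5U left
rack 3: place S4 (12U), 8U left
rack 3: place S5 (1U), 7U left
rack 3: place S6 (5U), 2U left
rack 4: place S7 (3U), 17U left
rack 4: place S8 (15U), 2U left
rack 5: place S9 (11U), 9U left
rack 5: place S10 (3U), 6U left
rack 5: place S11 (5U), 1U left
rack 6: place S12 (15U), 5U left
rack 6: place S13 (4U), 1U left
Final racks: [4,13] [15] [12,1,5] [3,15] [11,3,5] [15,4].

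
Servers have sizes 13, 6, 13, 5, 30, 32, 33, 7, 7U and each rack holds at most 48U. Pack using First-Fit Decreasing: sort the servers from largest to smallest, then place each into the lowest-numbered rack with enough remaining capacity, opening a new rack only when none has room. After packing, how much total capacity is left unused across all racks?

46

Sorted descending: 33, 32, 30, 13, 13, 7, 7, 6, 5.
Put 33U in rack 1; 15U remain.
Put 32U in rack 2; 16U remain.
Put 30U in rack 3; 18U remain.
Put 13U in rack 1; 2U remain.
Put 13U in rack 2; 3U remain.
Put 7U in rack 3; 11U remain.
Put 7U in rack 3; 4U remain.
Put 6U in rack 4; 42U remain.
Put 5U in rack 4; 37U remain.
4 racks × 48U = 192U; used 146U; unused 46U.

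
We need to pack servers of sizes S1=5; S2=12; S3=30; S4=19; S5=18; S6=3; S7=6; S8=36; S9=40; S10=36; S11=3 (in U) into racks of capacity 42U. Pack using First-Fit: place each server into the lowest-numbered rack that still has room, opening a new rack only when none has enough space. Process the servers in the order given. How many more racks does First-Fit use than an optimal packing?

1

First-Fit: [5,12,19,3,3] [30,6] [18] [36] [40] [36] → 6 racks.
Total size 208U; any packing needs at least ⌈208/42⌉ = 5 racks.
An optimal packing achieves that bound: [40] [36,6] [36,3,3] [30,12] [19,18,5] → 5 racks.
Excess: 6 − 5 = 1.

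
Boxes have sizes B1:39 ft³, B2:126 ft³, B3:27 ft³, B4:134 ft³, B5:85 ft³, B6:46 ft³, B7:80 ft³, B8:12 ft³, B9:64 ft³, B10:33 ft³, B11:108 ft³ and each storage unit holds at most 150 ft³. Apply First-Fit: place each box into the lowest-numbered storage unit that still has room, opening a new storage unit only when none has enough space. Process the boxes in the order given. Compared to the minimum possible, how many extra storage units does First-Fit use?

0

First-Fit: [39,27,46,12] [126] [134] [85,64] [80,33] [108] → 6 storage units.
Total size 754 ft³; any packing needs at least ⌈754/150⌉ = 6 storage units.
So 6 is already optimal.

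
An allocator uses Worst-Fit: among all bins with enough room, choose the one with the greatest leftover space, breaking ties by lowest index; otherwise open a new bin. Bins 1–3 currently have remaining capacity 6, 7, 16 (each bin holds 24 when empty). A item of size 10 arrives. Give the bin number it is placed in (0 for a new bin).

Bins with room: bin 3 (16).
Most room is bin 3 with 16 free.

3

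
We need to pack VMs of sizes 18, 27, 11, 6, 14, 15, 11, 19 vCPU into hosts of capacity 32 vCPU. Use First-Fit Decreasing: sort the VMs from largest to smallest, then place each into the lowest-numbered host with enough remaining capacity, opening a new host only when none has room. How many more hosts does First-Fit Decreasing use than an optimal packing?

0

First-Fit Decreasing: [27] [19,11] [18,14] [15,11,6] → 4 hosts.
Total size 121 vCPU; any packing needs at least ⌈121/32⌉ = 4 hosts.
So 4 is already optimal.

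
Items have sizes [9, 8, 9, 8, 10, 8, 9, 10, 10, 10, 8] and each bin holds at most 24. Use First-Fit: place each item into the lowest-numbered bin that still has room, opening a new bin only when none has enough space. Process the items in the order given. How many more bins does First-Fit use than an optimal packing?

1

First-Fit: [9,8] [9,8] [10,8] [9,10] [10,10] [8] → 6 bins.
Total size 99; any packing needs at least ⌈99/24⌉ = 5 bins.
An optimal packing achieves that bound: [10,10] [10,10] [9,9] [9,8] [8,8,8] → 5 bins.
Excess: 6 − 5 = 1.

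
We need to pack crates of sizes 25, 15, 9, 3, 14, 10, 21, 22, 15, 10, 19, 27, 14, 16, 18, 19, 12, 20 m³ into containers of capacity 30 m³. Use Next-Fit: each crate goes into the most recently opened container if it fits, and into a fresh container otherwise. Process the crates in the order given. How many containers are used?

13 containers

25 m³ → container 1 (remaining 5 m³)
15 m³ → container 2 (remaining 15 m³)
9 m³ → container 2 (remaining 6 m³)
3 m³ → container 2 (remaining 3 m³)
14 m³ → container 3 (remaining 16 m³)
10 m³ → container 3 (remaining 6 m³)
21 m³ → container 4 (remaining 9 m³)
22 m³ → container 5 (remaining 8 m³)
15 m³ → container 6 (remaining 15 m³)
10 m³ → container 6 (remaining 5 m³)
19 m³ → container 7 (remaining 11 m³)
27 m³ → container 8 (remaining 3 m³)
14 m³ → container 9 (remaining 16 m³)
16 m³ → container 9 (remaining 0 m³)
18 m³ → container 10 (remaining 12 m³)
19 m³ → container 11 (remaining 11 m³)
12 m³ → container 12 (remaining 18 m³)
20 m³ → container 13 (remaining 10 m³)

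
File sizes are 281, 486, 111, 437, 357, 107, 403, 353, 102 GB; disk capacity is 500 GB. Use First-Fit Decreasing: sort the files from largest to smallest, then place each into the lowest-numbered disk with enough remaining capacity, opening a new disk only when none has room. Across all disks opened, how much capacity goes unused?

Sorted descending: 486, 437, 403, 357, 353, 281, 111, 107, 102.
486 GB → disk 1 (remaining 14 GB)
437 GB → disk 2 (remaining 63 GB)
403 GB → disk 3 (remaining 97 GB)
357 GB → disk 4 (remaining 143 GB)
353 GB → disk 5 (remaining 147 GB)
281 GB → disk 6 (remaining 219 GB)
111 GB → disk 4 (remaining 32 GB)
107 GB → disk 5 (remaining 40 GB)
102 GB → disk 6 (remaining 117 GB)
6 disks × 500 GB = 3000 GB; used 2637 GB; unused 363 GB.

363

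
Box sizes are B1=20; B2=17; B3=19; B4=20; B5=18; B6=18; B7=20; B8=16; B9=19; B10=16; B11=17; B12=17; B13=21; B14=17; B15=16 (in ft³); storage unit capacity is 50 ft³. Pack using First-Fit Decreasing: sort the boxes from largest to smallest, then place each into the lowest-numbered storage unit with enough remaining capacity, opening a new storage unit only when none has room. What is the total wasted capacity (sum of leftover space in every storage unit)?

79

Sorted descending: 21, 20, 20, 20, 19, 19, 18, 18, 17, 17, 17, 17, 16, 16, 16.
21 ft³ → storage unit 1 (remaining 29 ft³)
20 ft³ → storage unit 1 (remaining 9 ft³)
20 ft³ → storage unit 2 (remaining 30 ft³)
20 ft³ → storage unit 2 (remaining 10 ft³)
19 ft³ → storage unit 3 (remaining 31 ft³)
19 ft³ → storage unit 3 (remaining 12 ft³)
18 ft³ → storage unit 4 (remaining 32 ft³)
18 ft³ → storage unit 4 (remaining 14 ft³)
17 ft³ → storage unit 5 (remaining 33 ft³)
17 ft³ → storage unit 5 (remaining 16 ft³)
17 ft³ → storage unit 6 (remaining 33 ft³)
17 ft³ → storage unit 6 (remaining 16 ft³)
16 ft³ → storage unit 5 (remaining 0 ft³)
16 ft³ → storage unit 6 (remaining 0 ft³)
16 ft³ → storage unit 7 (remaining 34 ft³)
7 storage units × 50 ft³ = 350 ft³; used 271 ft³; unused 79 ft³.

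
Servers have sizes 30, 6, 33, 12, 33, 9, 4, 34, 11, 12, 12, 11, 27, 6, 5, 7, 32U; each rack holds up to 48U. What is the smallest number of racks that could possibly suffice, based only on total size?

Total size = 30 + 6 + 33 + 12 + 33 + 9 + 4 + 34 + 11 + 12 + 12 + 11 + 27 + 6 + 5 + 7 + 32 = 284U.
⌈284 / 48⌉ = 6.

6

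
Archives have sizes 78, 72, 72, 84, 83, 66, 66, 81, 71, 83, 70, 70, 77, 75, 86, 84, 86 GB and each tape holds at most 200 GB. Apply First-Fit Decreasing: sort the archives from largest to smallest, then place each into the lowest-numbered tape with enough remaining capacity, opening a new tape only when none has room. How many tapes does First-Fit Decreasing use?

Sorted descending: 86, 86, 84, 84, 83, 83, 81, 78, 77, 75, 72, 72, 71, 70, 70, 66, 66.
tape 1: place 86 GB, 114 GB left
tape 1: place 86 GB, 28 GB left
tape 2: place 84 GB, 116 GB left
tape 2: place 84 GB, 32 GB left
tape 3: place 83 GB, 117 GB left
tape 3: place 83 GB, 34 GB left
tape 4: place 81 GB, 119 GB left
tape 4: place 78 GB, 41 GB left
tape 5: place 77 GB, 123 GB left
tape 5: place 75 GB, 48 GB left
tape 6: place 72 GB, 128 GB left
tape 6: place 72 GB, 56 GB left
tape 7: place 71 GB, 129 GB left
tape 7: place 70 GB, 59 GB left
tape 8: place 70 GB, 130 GB left
tape 8: place 66 GB, 64 GB left
tape 9: place 66 GB, 134 GB left
Final tapes: [86,86] [84,84] [83,83] [81,78] [77,75] [72,72] [71,70] [70,66] [66].

9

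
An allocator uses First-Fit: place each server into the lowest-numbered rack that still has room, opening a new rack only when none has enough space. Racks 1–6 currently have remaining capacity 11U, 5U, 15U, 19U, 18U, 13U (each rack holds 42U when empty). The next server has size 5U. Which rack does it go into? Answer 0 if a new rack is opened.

Racks with room: rack 1 (11U), rack 2 (5U), rack 3 (15U), rack 4 (19U), rack 5 (18U), rack 6 (13U).
The first with room is rack 1.

1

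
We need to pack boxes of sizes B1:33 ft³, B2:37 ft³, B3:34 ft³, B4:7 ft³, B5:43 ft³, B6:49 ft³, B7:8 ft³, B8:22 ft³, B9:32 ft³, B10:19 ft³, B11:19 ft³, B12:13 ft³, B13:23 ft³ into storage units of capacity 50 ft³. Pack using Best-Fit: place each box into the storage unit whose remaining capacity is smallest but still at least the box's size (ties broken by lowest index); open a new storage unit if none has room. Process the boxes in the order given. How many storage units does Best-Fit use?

8

storage unit 1: place B1 (33 ft³), 17 ft³ left
storage unit 2: place B2 (37 ft³), 13 ft³ left
storage unit 3: place B3 (34 ft³), 16 ft³ left
storage unit 2: place B4 (7 ft³), 6 ft³ left
storage unit 4: place B5 (43 ft³), 7 ft³ left
storage unit 5: place B6 (49 ft³), 1 ft³ left
storage unit 3: place B7 (8 ft³), 8 ft³ left
storage unit 6: place B8 (22 ft³), 28 ft³ left
storage unit 7: place B9 (32 ft³), 18 ft³ left
storage unit 6: place B10 (19 ft³), 9 ft³ left
storage unit 8: place B11 (19 ft³), 31 ft³ left
storage unit 1: place B12 (13 ft³), 4 ft³ left
storage unit 8: place B13 (23 ft³), 8 ft³ left
Final storage units: [33,13] [37,7] [34,8] [43] [49] [22,19] [32] [19,23].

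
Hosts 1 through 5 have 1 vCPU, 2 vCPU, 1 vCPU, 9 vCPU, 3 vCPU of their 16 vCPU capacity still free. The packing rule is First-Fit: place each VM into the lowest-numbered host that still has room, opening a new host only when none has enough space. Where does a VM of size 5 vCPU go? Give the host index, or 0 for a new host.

Hosts with room: host 4 (9 vCPU).
The first with room is host 4.

4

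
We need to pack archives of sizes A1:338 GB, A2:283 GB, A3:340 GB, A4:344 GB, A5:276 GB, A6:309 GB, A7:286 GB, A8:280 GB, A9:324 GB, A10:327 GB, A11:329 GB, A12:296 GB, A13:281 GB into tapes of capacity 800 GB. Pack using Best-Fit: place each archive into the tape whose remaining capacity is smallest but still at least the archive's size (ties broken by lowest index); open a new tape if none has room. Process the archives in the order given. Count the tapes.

7 tapes

A1 (338 GB) → tape 1 (remaining 462 GB)
A2 (283 GB) → tape 1 (remaining 179 GB)
A3 (340 GB) → tape 2 (remaining 460 GB)
A4 (344 GB) → tape 2 (remaining 116 GB)
A5 (276 GB) → tape 3 (remaining 524 GB)
A6 (309 GB) → tape 3 (remaining 215 GB)
A7 (286 GB) → tape 4 (remaining 514 GB)
A8 (280 GB) → tape 4 (remaining 234 GB)
A9 (324 GB) → tape 5 (remaining 476 GB)
A10 (327 GB) → tape 5 (remaining 149 GB)
A11 (329 GB) → tape 6 (remaining 471 GB)
A12 (296 GB) → tape 6 (remaining 175 GB)
A13 (281 GB) → tape 7 (remaining 519 GB)
Final tapes: [338,283] [340,344] [276,309] [286,280] [324,327] [329,296] [281].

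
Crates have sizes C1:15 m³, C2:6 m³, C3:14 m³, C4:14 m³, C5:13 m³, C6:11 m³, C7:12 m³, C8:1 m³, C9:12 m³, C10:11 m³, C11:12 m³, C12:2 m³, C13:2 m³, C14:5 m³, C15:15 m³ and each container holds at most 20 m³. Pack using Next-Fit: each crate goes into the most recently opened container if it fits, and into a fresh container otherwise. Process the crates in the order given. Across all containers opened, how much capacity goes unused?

Put C1 (15 m³) in container 1; 5 m³ remain.
Put C2 (6 m³) in container 2; 14 m³ remain.
Put C3 (14 m³) in container 2; 0 m³ remain.
Put C4 (14 m³) in container 3; 6 m³ remain.
Put C5 (13 m³) in container 4; 7 m³ remain.
Put C6 (11 m³) in container 5; 9 m³ remain.
Put C7 (12 m³) in container 6; 8 m³ remain.
Put C8 (1 m³) in container 6; 7 m³ remain.
Put C9 (12 m³) in container 7; 8 m³ remain.
Put C10 (11 m³) in container 8; 9 m³ remain.
Put C11 (12 m³) in container 9; 8 m³ remain.
Put C12 (2 m³) in container 9; 6 m³ remain.
Put C13 (2 m³) in container 9; 4 m³ remain.
Put C14 (5 m³) in container 10; 15 m³ remain.
Put C15 (15 m³) in container 10; 0 m³ remain.
10 containers × 20 m³ = 200 m³; used 145 m³; unused 55 m³.

55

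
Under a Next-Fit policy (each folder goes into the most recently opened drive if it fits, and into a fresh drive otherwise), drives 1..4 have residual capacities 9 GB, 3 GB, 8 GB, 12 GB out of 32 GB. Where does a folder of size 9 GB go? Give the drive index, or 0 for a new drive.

Next-Fit only looks at drive 4, which has 12 GB free.
9 GB fits there.

4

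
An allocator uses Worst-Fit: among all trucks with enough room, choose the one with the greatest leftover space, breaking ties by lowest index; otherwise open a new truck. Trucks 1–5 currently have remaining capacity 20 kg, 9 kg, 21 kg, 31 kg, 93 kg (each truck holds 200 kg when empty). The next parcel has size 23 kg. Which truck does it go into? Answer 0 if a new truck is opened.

Trucks with room: truck 4 (31 kg), truck 5 (93 kg).
Most room is truck 5 with 93 kg free.

5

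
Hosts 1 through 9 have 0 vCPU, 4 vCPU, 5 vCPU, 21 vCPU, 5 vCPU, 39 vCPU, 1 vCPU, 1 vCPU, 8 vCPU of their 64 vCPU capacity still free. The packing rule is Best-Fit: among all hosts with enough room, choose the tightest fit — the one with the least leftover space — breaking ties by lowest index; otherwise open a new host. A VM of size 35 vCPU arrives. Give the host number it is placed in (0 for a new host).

6

Hosts with room: host 6 (39 vCPU).
Tightest fit is host 6 with 39 vCPU free.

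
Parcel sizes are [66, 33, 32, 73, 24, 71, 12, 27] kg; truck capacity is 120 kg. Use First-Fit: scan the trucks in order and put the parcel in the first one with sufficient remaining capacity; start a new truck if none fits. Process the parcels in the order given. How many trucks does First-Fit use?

4 trucks

Put 66 kg in truck 1; 54 kg remain.
Put 33 kg in truck 1; 21 kg remain.
Put 32 kg in truck 2; 88 kg remain.
Put 73 kg in truck 2; 15 kg remain.
Put 24 kg in truck 3; 96 kg remain.
Put 71 kg in truck 3; 25 kg remain.
Put 12 kg in truck 1; 9 kg remain.
Put 27 kg in truck 4; 93 kg remain.
Final trucks: [66,33,12] [32,73] [24,71] [27].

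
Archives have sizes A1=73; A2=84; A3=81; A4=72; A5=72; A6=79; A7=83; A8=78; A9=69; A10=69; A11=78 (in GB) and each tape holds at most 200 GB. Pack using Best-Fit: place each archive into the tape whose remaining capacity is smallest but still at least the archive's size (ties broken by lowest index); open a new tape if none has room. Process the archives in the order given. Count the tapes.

6

Put A1 (73 GB) in tape 1; 127 GB remain.
Put A2 (84 GB) in tape 1; 43 GB remain.
Put A3 (81 GB) in tape 2; 119 GB remain.
Put A4 (72 GB) in tape 2; 47 GB remain.
Put A5 (72 GB) in tape 3; 128 GB remain.
Put A6 (79 GB) in tape 3; 49 GB remain.
Put A7 (83 GB) in tape 4; 117 GB remain.
Put A8 (78 GB) in tape 4; 39 GB remain.
Put A9 (69 GB) in tape 5; 131 GB remain.
Put A10 (69 GB) in tape 5; 62 GB remain.
Put A11 (78 GB) in tape 6; 122 GB remain.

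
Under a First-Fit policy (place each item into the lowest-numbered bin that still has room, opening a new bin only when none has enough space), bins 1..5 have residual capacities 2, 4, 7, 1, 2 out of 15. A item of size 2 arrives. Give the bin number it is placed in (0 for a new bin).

Bins with room: bin 1 (2), bin 2 (4), bin 3 (7), bin 5 (2).
The first with room is bin 1.

1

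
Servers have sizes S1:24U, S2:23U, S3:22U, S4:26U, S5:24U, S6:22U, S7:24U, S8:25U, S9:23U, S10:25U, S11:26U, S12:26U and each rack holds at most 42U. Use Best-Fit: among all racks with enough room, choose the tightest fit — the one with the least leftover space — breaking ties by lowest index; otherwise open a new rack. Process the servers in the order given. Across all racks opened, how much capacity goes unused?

rack 1: place S1 (24U), 18U left
rack 2: place S2 (23U), 19U left
rack 3: place S3 (22U), 20U left
rack 4: place S4 (26U), 16U left
rack 5: place S5 (24U), 18U left
rack 6: place S6 (22U), 20U left
rack 7: place S7 (24U), 18U left
rack 8: place S8 (25U), 17U left
rack 9: place S9 (23U), 19U left
rack 10: place S10 (25U), 17U left
rack 11: place S11 (26U), 16U left
rack 12: place S12 (26U), 16U left
12 racks × 42U = 504U; used 290U; unused 214U.

214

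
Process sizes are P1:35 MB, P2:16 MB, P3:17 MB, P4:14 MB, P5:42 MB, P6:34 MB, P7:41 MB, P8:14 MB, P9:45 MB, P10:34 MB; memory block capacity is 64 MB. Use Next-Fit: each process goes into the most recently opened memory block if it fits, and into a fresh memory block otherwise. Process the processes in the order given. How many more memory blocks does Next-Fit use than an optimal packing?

1

Next-Fit: [35,16] [17,14] [42] [34] [41,14] [45] [34] → 7 memory blocks.
6 processes exceed 32 MB (half the capacity), and no two of those can share a memory block, so at least 6 memory blocks are needed.
An optimal packing achieves that bound: [45,17] [42,16] [41,14] [35,14] [34] [34] → 6 memory blocks.
Excess: 7 − 6 = 1.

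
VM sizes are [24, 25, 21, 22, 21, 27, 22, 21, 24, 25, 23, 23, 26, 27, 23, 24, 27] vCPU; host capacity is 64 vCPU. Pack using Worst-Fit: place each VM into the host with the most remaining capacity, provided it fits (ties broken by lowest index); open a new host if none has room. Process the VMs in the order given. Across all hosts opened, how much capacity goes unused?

107

24 vCPU → host 1 (remaining 40 vCPU)
25 vCPU → host 1 (remaining 15 vCPU)
21 vCPU → host 2 (remaining 43 vCPU)
22 vCPU → host 2 (remaining 21 vCPU)
21 vCPU → host 2 (remaining 0 vCPU)
27 vCPU → host 3 (remaining 37 vCPU)
22 vCPU → host 3 (remaining 15 vCPU)
21 vCPU → host 4 (remaining 43 vCPU)
24 vCPU → host 4 (remaining 19 vCPU)
25 vCPU → host 5 (remaining 39 vCPU)
23 vCPU → host 5 (remaining 16 vCPU)
23 vCPU → host 6 (remaining 41 vCPU)
26 vCPU → host 6 (remaining 15 vCPU)
27 vCPU → host 7 (remaining 37 vCPU)
23 vCPU → host 7 (remaining 14 vCPU)
24 vCPU → host 8 (remaining 40 vCPU)
27 vCPU → host 8 (remaining 13 vCPU)
8 hosts × 64 vCPU = 512 vCPU; used 405 vCPU; unused 107 vCPU.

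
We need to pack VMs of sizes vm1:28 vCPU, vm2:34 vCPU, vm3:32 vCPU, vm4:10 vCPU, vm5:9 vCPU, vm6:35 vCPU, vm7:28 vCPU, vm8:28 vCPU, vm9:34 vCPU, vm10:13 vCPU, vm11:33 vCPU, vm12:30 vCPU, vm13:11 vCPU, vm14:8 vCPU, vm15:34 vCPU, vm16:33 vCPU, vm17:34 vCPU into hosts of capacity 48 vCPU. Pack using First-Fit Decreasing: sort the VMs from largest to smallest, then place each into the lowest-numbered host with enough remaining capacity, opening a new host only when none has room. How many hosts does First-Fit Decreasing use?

Sorted descending: 35, 34, 34, 34, 34, 33, 33, 32, 30, 28, 28, 28, 13, 11, 10, 9, 8.
Put 35 vCPU in host 1; 13 vCPU remain.
Put 34 vCPU in host 2; 14 vCPU remain.
Put 34 vCPU in host 3; 14 vCPU remain.
Put 34 vCPU in host 4; 14 vCPU remain.
Put 34 vCPU in host 5; 14 vCPU remain.
Put 33 vCPU in host 6; 15 vCPU remain.
Put 33 vCPU in host 7; 15 vCPU remain.
Put 32 vCPU in host 8; 16 vCPU remain.
Put 30 vCPU in host 9; 18 vCPU remain.
Put 28 vCPU in host 10; 20 vCPU remain.
Put 28 vCPU in host 11; 20 vCPU remain.
Put 28 vCPU in host 12; 20 vCPU remain.
Put 13 vCPU in host 1; 0 vCPU remain.
Put 11 vCPU in host 2; 3 vCPU remain.
Put 10 vCPU in host 3; 4 vCPU remain.
Put 9 vCPU in host 4; 5 vCPU remain.
Put 8 vCPU in host 5; 6 vCPU remain.

12 hosts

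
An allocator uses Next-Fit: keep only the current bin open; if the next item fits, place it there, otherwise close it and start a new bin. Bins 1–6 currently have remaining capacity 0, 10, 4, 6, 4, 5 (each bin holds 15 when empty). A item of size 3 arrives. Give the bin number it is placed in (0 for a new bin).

Next-Fit only looks at bin 6, which has 5 free.
3 fits there.

6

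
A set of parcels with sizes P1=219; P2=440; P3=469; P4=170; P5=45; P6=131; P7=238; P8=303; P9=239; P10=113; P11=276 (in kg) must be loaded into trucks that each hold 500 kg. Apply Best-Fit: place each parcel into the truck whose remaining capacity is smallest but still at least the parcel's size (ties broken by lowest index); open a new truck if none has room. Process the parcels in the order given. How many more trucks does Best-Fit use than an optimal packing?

Best-Fit: [219,170] [440,45] [469] [131,238,113] [303] [239] [276] → 7 trucks.
Total size 2643 kg; any packing needs at least ⌈2643/500⌉ = 6 trucks.
An optimal packing achieves that bound: [469] [440,45] [303,170] [276,219] [239,238] [131,113] → 6 trucks.
Excess: 7 − 6 = 1.

1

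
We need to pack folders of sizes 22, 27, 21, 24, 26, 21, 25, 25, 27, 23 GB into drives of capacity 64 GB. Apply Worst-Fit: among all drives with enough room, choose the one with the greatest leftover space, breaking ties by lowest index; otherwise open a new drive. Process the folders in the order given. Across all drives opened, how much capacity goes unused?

79

22 GB → drive 1 (remaining 42 GB)
27 GB → drive 1 (remaining 15 GB)
21 GB → drive 2 (remaining 43 GB)
24 GB → drive 2 (remaining 19 GB)
26 GB → drive 3 (remaining 38 GB)
21 GB → drive 3 (remaining 17 GB)
25 GB → drive 4 (remaining 39 GB)
25 GB → drive 4 (remaining 14 GB)
27 GB → drive 5 (remaining 37 GB)
23 GB → drive 5 (remaining 14 GB)
5 drives × 64 GB = 320 GB; used 241 GB; unused 79 GB.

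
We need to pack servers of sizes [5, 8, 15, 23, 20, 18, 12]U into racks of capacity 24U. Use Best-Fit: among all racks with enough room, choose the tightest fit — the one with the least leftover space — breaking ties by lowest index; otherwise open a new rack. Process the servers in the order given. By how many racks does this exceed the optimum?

1

Best-Fit: [5,8] [15] [23] [20] [18] [12] → 6 racks.
Total size 101U; any packing needs at least ⌈101/24⌉ = 5 racks.
An optimal packing achieves that bound: [23] [20] [18,5] [15,8] [12] → 5 racks.
Excess: 6 − 5 = 1.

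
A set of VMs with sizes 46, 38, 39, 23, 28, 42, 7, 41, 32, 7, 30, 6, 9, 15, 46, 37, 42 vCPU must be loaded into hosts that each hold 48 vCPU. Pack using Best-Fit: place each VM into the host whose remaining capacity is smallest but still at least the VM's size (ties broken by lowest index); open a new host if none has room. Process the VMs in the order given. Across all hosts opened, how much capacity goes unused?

88

host 1: place 46 vCPU, 2 vCPU left
host 2: place 38 vCPU, 10 vCPU left
host 3: place 39 vCPU, 9 vCPU left
host 4: place 23 vCPU, 25 vCPU left
host 5: place 28 vCPU, 20 vCPU left
host 6: place 42 vCPU, 6 vCPU left
host 3: place 7 vCPU, 2 vCPU left
host 7: place 41 vCPU, 7 vCPU left
host 8: place 32 vCPU, 16 vCPU left
host 7: place 7 vCPU, 0 vCPU left
host 9: place 30 vCPU, 18 vCPU left
host 6: place 6 vCPU, 0 vCPU left
host 2: place 9 vCPU, 1 vCPU left
host 8: place 15 vCPU, 1 vCPU left
host 10: place 46 vCPU, 2 vCPU left
host 11: place 37 vCPU, 11 vCPU left
host 12: place 42 vCPU, 6 vCPU left
12 hosts × 48 vCPU = 576 vCPU; used 488 vCPU; unused 88 vCPU.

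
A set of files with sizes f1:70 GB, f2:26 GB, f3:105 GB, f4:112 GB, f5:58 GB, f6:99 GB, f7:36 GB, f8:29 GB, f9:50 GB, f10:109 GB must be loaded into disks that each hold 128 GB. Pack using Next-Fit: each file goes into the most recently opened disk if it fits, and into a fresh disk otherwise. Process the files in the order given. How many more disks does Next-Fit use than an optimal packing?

1

Next-Fit: [70,26] [105] [112] [58] [99] [36,29,50] [109] → 7 disks.
Total size 694 GB; any packing needs at least ⌈694/128⌉ = 6 disks.
An optimal packing achieves that bound: [112] [109] [105] [99,29] [70,58] [50,36,26] → 6 disks.
Excess: 7 − 6 = 1.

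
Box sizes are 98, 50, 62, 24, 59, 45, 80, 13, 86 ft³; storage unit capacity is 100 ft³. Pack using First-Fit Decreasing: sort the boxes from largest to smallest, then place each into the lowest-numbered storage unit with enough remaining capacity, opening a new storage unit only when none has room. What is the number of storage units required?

Sorted descending: 98, 86, 80, 62, 59, 50, 45, 24, 13.
storage unit 1: place 98 ft³, 2 ft³ left
storage unit 2: place 86 ft³, 14 ft³ left
storage unit 3: place 80 ft³, 20 ft³ left
storage unit 4: place 62 ft³, 38 ft³ left
storage unit 5: place 59 ft³, 41 ft³ left
storage unit 6: place 50 ft³, 50 ft³ left
storage unit 6: place 45 ft³, 5 ft³ left
storage unit 4: place 24 ft³, 14 ft³ left
storage unit 2: place 13 ft³, 1 ft³ left

6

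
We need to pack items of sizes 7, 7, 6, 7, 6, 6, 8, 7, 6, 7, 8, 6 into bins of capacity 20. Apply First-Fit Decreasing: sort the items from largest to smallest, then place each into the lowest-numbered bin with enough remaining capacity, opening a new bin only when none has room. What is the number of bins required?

Sorted descending: 8, 8, 7, 7, 7, 7, 7, 6, 6, 6, 6, 6.
8 → bin 1 (remaining 12)
8 → bin 1 (remaining 4)
7 → bin 2 (remaining 13)
7 → bin 2 (remaining 6)
7 → bin 3 (remaining 13)
7 → bin 3 (remaining 6)
7 → bin 4 (remaining 13)
6 → bin 2 (remaining 0)
6 → bin 3 (remaining 0)
6 → bin 4 (remaining 7)
6 → bin 4 (remaining 1)
6 → bin 5 (remaining 14)
Final bins: [8,8] [7,7,6] [7,7,6] [7,6,6] [6].

5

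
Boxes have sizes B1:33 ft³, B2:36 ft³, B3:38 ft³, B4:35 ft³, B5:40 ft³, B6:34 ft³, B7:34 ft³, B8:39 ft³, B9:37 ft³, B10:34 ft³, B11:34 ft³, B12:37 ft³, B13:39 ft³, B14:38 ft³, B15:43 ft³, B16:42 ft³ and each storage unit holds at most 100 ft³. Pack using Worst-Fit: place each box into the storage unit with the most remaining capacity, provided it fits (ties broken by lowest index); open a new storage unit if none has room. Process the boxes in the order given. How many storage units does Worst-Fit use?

8

Put B1 (33 ft³) in storage unit 1; 67 ft³ remain.
Put B2 (36 ft³) in storage unit 1; 31 ft³ remain.
Put B3 (38 ft³) in storage unit 2; 62 ft³ remain.
Put B4 (35 ft³) in storage unit 2; 27 ft³ remain.
Put B5 (40 ft³) in storage unit 3; 60 ft³ remain.
Put B6 (34 ft³) in storage unit 3; 26 ft³ remain.
Put B7 (34 ft³) in storage unit 4; 66 ft³ remain.
Put B8 (39 ft³) in storage unit 4; 27 ft³ remain.
Put B9 (37 ft³) in storage unit 5; 63 ft³ remain.
Put B10 (34 ft³) in storage unit 5; 29 ft³ remain.
Put B11 (34 ft³) in storage unit 6; 66 ft³ remain.
Put B12 (37 ft³) in storage unit 6; 29 ft³ remain.
Put B13 (39 ft³) in storage unit 7; 61 ft³ remain.
Put B14 (38 ft³) in storage unit 7; 23 ft³ remain.
Put B15 (43 ft³) in storage unit 8; 57 ft³ remain.
Put B16 (42 ft³) in storage unit 8; 15 ft³ remain.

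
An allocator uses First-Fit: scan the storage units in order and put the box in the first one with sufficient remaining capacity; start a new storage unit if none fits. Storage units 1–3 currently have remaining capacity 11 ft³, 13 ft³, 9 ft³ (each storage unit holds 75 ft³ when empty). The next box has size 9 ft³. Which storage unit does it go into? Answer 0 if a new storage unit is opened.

Storage units with room: storage unit 1 (11 ft³), storage unit 2 (13 ft³), storage unit 3 (9 ft³).
The first with room is storage unit 1.

1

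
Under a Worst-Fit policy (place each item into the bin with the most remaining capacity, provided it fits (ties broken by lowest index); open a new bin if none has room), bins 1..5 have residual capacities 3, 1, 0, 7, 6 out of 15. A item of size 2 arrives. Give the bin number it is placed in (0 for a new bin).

Bins with room: bin 1 (3), bin 4 (7), bin 5 (6).
Most room is bin 4 with 7 free.

4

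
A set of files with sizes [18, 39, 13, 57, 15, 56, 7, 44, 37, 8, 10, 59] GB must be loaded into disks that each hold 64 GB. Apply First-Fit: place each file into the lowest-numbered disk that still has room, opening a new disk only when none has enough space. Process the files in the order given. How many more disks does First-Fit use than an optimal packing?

1

First-Fit: [18,39,7] [13,15,8,10] [57] [56] [44] [37] [59] → 7 disks.
Total size 363 GB; any packing needs at least ⌈363/64⌉ = 6 disks.
An optimal packing achieves that bound: [59] [57,7] [56,8] [44,18] [39,15,10] [37,13] → 6 disks.
Excess: 7 − 6 = 1.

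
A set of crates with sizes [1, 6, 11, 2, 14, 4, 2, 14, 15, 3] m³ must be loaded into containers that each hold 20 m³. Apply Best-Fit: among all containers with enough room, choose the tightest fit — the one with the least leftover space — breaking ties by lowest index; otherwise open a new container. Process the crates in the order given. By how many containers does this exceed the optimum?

0

Best-Fit: [1,6,11,2] [14,4,2] [14] [15,3] → 4 containers.
Total size 72 m³; any packing needs at least ⌈72/20⌉ = 4 containers.
So 4 is already optimal.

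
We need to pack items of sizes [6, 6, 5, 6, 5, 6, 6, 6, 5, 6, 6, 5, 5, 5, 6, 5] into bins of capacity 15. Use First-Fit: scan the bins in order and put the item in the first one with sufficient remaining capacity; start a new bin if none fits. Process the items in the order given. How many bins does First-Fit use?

8 bins

Put 6 in bin 1; 9 remain.
Put 6 in bin 1; 3 remain.
Put 5 in bin 2; 10 remain.
Put 6 in bin 2; 4 remain.
Put 5 in bin 3; 10 remain.
Put 6 in bin 3; 4 remain.
Put 6 in bin 4; 9 remain.
Put 6 in bin 4; 3 remain.
Put 5 in bin 5; 10 remain.
Put 6 in bin 5; 4 remain.
Put 6 in bin 6; 9 remain.
Put 5 in bin 6; 4 remain.
Put 5 in bin 7; 10 remain.
Put 5 in bin 7; 5 remain.
Put 6 in bin 8; 9 remain.
Put 5 in bin 7; 0 remain.
Final bins: [6,6] [5,6] [5,6] [6,6] [5,6] [6,5] [5,5,5] [6].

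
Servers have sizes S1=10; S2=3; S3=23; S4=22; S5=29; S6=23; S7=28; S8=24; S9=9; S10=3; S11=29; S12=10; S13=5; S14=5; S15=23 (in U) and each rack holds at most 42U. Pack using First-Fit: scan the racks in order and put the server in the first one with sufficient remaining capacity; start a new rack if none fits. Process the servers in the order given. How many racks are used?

8

rack 1: place S1 (10U), 32U left
rack 1: place S2 (3U), 29U left
rack 1: place S3 (23U), 6U left
rack 2: place S4 (22U), 20U left
rack 3: place S5 (29U), 13U left
rack 4: place S6 (23U), 19U left
rack 5: place S7 (28U), 14U left
rack 6: place S8 (24U), 18U left
rack 2: place S9 (9U), 11U left
rack 1: place S10 (3U), 3U left
rack 7: place S11 (29U), 13U left
rack 2: place S12 (10U), 1U left
rack 3: place S13 (5U), 8U left
rack 3: place S14 (5U), 3U left
rack 8: place S15 (23U), 19U left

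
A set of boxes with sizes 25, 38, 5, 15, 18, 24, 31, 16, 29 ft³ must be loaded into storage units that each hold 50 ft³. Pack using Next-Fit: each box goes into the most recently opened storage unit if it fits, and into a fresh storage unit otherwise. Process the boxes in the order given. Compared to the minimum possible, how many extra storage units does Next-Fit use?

Next-Fit: [25] [38,5] [15,18] [24] [31,16] [29] → 6 storage units.
Total size 201 ft³; any packing needs at least ⌈201/50⌉ = 5 storage units.
An optimal packing achieves that bound: [38,5] [31,18] [29,16] [25,24] [15] → 5 storage units.
Excess: 6 − 5 = 1.

1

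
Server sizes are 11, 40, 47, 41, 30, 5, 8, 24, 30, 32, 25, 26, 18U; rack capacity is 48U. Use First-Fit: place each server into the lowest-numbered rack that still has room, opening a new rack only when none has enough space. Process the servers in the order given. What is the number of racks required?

rack 1: place 11U, 37U left
rack 2: place 40U, 8U left
rack 3: place 47U, 1U left
rack 4: place 41U, 7U left
rack 1: place 30U, 7U left
rack 1: place 5U, 2U left
rack 2: place 8U, 0U left
rack 5: place 24U, 24U left
rack 6: place 30U, 18U left
rack 7: place 32U, 16U left
rack 8: place 25U, 23U left
rack 9: place 26U, 22U left
rack 5: place 18U, 6U left

9 racks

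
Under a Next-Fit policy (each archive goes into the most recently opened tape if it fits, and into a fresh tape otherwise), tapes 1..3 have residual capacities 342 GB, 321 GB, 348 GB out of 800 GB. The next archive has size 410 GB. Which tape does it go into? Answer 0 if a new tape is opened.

0

Next-Fit only looks at tape 3, which has 348 GB free.
410 GB does not fit, so a new tape is opened.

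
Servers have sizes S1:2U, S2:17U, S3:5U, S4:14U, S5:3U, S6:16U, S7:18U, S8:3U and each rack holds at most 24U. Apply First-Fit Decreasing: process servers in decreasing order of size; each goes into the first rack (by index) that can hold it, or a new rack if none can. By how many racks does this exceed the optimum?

First-Fit Decreasing: [18,5] [17,3,3] [16,2] [14] → 4 racks.
Total size 78U; any packing needs at least ⌈78/24⌉ = 4 racks.
So 4 is already optimal.

0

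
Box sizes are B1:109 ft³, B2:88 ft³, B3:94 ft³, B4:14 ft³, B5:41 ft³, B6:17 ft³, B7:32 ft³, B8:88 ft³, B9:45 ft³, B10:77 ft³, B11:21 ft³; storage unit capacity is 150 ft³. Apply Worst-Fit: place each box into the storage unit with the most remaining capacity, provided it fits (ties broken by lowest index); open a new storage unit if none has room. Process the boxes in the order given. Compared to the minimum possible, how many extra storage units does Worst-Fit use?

Worst-Fit: [109,32] [88,14,17] [94,41] [88,45] [77,21] → 5 storage units.
Total size 626 ft³; any packing needs at least ⌈626/150⌉ = 5 storage units.
So 5 is already optimal.

0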